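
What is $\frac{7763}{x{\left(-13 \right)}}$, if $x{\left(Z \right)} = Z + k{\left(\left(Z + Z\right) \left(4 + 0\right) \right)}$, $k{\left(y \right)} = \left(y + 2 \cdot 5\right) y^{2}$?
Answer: $- \frac{7763}{1016717} \approx -0.0076354$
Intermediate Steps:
$k{\left(y \right)} = y^{2} \left(10 + y\right)$ ($k{\left(y \right)} = \left(y + 10\right) y^{2} = \left(10 + y\right) y^{2} = y^{2} \left(10 + y\right)$)
$x{\left(Z \right)} = Z + 64 Z^{2} \left(10 + 8 Z\right)$ ($x{\left(Z \right)} = Z + \left(\left(Z + Z\right) \left(4 + 0\right)\right)^{2} \left(10 + \left(Z + Z\right) \left(4 + 0\right)\right) = Z + \left(2 Z 4\right)^{2} \left(10 + 2 Z 4\right) = Z + \left(8 Z\right)^{2} \left(10 + 8 Z\right) = Z + 64 Z^{2} \left(10 + 8 Z\right)$)
$\frac{7763}{x{\left(-13 \right)}} = \frac{7763}{\left(-13\right) \left(1 + 128 \left(-13\right) \left(5 + 4 \left(-13\right)\right)\right)} = \frac{7763}{\left(-13\right) \left(1 + 128 \left(-13\right) \left(5 - 52\right)\right)} = \frac{7763}{\left(-13\right) \left(1 + 128 \left(-13\right) \left(-47\right)\right)} = \frac{7763}{\left(-13\right) \left(1 + 78208\right)} = \frac{7763}{\left(-13\right) 78209} = \frac{7763}{-1016717} = 7763 \left(- \frac{1}{1016717}\right) = - \frac{7763}{1016717}$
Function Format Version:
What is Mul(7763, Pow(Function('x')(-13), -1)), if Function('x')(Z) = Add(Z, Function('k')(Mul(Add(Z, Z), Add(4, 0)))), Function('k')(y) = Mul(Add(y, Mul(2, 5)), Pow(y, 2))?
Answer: Rational(-7763, 1016717) ≈ -0.0076354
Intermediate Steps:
Function('k')(y) = Mul(Pow(y, 2), Add(10, y)) (Function('k')(y) = Mul(Add(y, 10), Pow(y, 2)) = Mul(Add(10, y), Pow(y, 2)) = Mul(Pow(y, 2), Add(10, y)))
Function('x')(Z) = Add(Z, Mul(64, Pow(Z, 2), Add(10, Mul(8, Z)))) (Function('x')(Z) = Add(Z, Mul(Pow(Mul(Add(Z, Z), Add(4, 0)), 2), Add(10, Mul(Add(Z, Z), Add(4, 0))))) = Add(Z, Mul(Pow(Mul(Mul(2, Z), 4), 2), Add(10, Mul(Mul(2, Z), 4)))) = Add(Z, Mul(Pow(Mul(8, Z), 2), Add(10, Mul(8, Z)))) = Add(Z, Mul(Mul(64, Pow(Z, 2)), Add(10, Mul(8, Z)))) = Add(Z, Mul(64, Pow(Z, 2), Add(10, Mul(8, Z)))))
Mul(7763, Pow(Function('x')(-13), -1)) = Mul(7763, Pow(Mul(-13, Add(1, Mul(128, -13, Add(5, Mul(4, -13))))), -1)) = Mul(7763, Pow(Mul(-13, Add(1, Mul(128, -13, Add(5, -52)))), -1)) = Mul(7763, Pow(Mul(-13, Add(1, Mul(128, -13, -47))), -1)) = Mul(7763, Pow(Mul(-13, Add(1, 78208)), -1)) = Mul(7763, Pow(Mul(-13, 78209), -1)) = Mul(7763, Pow(-1016717, -1)) = Mul(7763, Rational(-1, 1016717)) = Rational(-7763, 1016717)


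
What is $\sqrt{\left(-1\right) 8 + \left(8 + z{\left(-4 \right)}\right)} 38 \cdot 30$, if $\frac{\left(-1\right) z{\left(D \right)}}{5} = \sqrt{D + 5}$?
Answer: $1140 i \sqrt{5} \approx 2549.1 i$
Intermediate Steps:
$z{\left(D \right)} = - 5 \sqrt{5 + D}$ ($z{\left(D \right)} = - 5 \sqrt{D + 5} = - 5 \sqrt{5 + D}$)
$\sqrt{\left(-1\right) 8 + \left(8 + z{\left(-4 \right)}\right)} 38 \cdot 30 = \sqrt{\left(-1\right) 8 + \left(8 - 5 \sqrt{5 - 4}\right)} 38 \cdot 30 = \sqrt{-8 + \left(8 - 5 \sqrt{1}\right)} 38 \cdot 30 = \sqrt{-8 + \left(8 - 5\right)} 38 \cdot 30 = \sqrt{-8 + 3} \cdot 38 \cdot 30 = \sqrt{-5} \cdot 38 \cdot 30 = i \sqrt{5} \cdot 38 \cdot 30 = 38 i \sqrt{5} \cdot 30 = 1140 i \sqrt{5}$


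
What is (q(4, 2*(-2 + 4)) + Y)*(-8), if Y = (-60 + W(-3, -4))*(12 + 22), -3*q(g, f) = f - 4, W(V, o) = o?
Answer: 17408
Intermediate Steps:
q(g, f) = 4/3 - f/3 (q(g, f) = -(f - 4)/3 = -(-4 + f)/3 = 4/3 - f/3)
Y = -2176 (Y = (-60 - 4)*(12 + 22) = -64*34 = -2176)
(q(4, 2*(-2 + 4)) + Y)*(-8) = ((4/3 - 2*(-2 + 4)/3) - 2176)*(-8) = ((4/3 - 2*2/3) - 2176)*(-8) = ((4/3 - 1/3*4) - 2176)*(-8) = ((4/3 - 4/3) - 2176)*(-8) = (0 - 2176)*(-8) = -2176*(-8) = 17408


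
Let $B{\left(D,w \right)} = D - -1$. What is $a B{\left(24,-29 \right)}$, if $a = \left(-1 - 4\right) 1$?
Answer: $-125$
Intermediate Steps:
$B{\left(D,w \right)} = 1 + D$ ($B{\left(D,w \right)} = D + 1 = 1 + D$)
$a = -5$ ($a = \left(-5\right) 1 = -5$)
$a B{\left(24,-29 \right)} = - 5 \left(1 + 24\right) = \left(-5\right) 25 = -125$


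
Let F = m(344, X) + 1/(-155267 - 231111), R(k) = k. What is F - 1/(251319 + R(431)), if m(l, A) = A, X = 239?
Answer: 5811921865093/24317665375 ≈ 239.00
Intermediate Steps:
F = 92344341/386378 (F = 239 + 1/(-155267 - 231111) = 239 + 1/(-386378) = 239 - 1/386378 = 92344341/386378 ≈ 239.00)
F - 1/(251319 + R(431)) = 92344341/386378 - 1/(251319 + 431) = 92344341/386378 - 1/251750 = 5811921865093/24317665375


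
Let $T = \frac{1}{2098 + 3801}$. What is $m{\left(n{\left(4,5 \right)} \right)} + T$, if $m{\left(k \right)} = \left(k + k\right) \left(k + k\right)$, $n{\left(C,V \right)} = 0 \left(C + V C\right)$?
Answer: $\frac{1}{5899} \approx 0.00016952$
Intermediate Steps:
$n{\left(C,V \right)} = 0$ ($n{\left(C,V \right)} = 0 \left(C + C V\right) = 0$)
$m{\left(k \right)} = 4 k^{2}$ ($m{\left(k \right)} = 2 k 2 k = 4 k^{2}$)
$T = \frac{1}{5899} \approx 0.00016952$
$m{\left(n{\left(4,5 \right)} \right)} + T = 4 \cdot 0^{2} + \frac{1}{5899} = 4 \cdot 0 + \frac{1}{5899} = 0 + \frac{1}{5899} = \frac{1}{5899}$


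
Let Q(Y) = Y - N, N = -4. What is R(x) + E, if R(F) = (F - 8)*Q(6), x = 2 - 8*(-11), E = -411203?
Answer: -410383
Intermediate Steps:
x = 90 (x = 2 + 88 = 90)
Q(Y) = 4 + Y (Q(Y) = Y - 1*(-4) = Y + 4 = 4 + Y)
R(F) = -80 + 10*F (R(F) = (F - 8)*(4 + 6) = (-8 + F)*10 = -80 + 10*F)
R(x) + E = (-80 + 10*90) - 411203 = (-80 + 900) - 411203 = 820 - 411203 = -410383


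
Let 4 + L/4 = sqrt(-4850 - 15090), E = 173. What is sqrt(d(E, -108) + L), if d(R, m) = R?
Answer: sqrt(157 + 8*I*sqrt(4985)) ≈ 19.278 + 14.65*I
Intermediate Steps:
L = -16 + 8*I*sqrt(4985) (L = -16 + 4*sqrt(-4850 - 15090) = -16 + 4*sqrt(-19940) = -16 + 4*(2*I*sqrt(4985)) = -16 + 8*I*sqrt(4985) ≈ -16.0 + 564.84*I)
sqrt(d(E, -108) + L) = sqrt(173 + (-16 + 8*I*sqrt(4985))) = sqrt(157 + 8*I*sqrt(4985))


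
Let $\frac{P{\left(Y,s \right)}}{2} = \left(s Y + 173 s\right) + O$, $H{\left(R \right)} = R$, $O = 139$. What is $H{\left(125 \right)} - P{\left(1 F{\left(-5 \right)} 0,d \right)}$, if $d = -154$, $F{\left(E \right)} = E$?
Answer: $53131$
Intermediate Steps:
$P{\left(Y,s \right)} = 278 + 346 s + 2 Y s$ ($P{\left(Y,s \right)} = 2 \left(\left(s Y + 173 s\right) + 139\right) = 2 \left(\left(Y s + 173 s\right) + 139\right) = 2 \left(\left(173 s + Y s\right) + 139\right) = 2 \left(139 + 173 s + Y s\right) = 278 + 346 s + 2 Y s$)
$H{\left(125 \right)} - P{\left(1 F{\left(-5 \right)} 0,d \right)} = 125 - \left(278 + 346 \left(-154\right) + 2 \cdot 1 \left(-5\right) 0 \left(-154\right)\right) = 125 - \left(278 - 53284 + 2 \left(\left(-5\right) 0\right) \left(-154\right)\right) = 125 - \left(278 - 53284 + 2 \cdot 0 \left(-154\right)\right) = 125 - \left(278 - 53284 + 0\right) = 125 - -53006 = 125 + 53006 = 53131$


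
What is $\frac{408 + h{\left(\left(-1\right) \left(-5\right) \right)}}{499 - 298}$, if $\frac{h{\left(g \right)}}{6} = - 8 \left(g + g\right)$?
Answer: $- \frac{24}{67} \approx -0.35821$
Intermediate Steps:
$h{\left(g \right)} = - 96 g$ ($h{\left(g \right)} = 6 \left(- 8 \left(g + g\right)\right) = 6 \left(- 8 \cdot 2 g\right) = 6 \left(- 16 g\right) = - 96 g$)
$\frac{408 + h{\left(\left(-1\right) \left(-5\right) \right)}}{499 - 298} = \frac{408 - 96 \left(\left(-1\right) \left(-5\right)\right)}{499 - 298} = \frac{408 - 480}{201} = \left(408 - 480\right) \frac{1}{201} = \left(-72\right) \frac{1}{201} = - \frac{24}{67}$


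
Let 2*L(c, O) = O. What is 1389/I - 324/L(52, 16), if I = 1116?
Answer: -14603/372 ≈ -39.255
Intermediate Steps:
L(c, O) = O/2
1389/I - 324/L(52, 16) = 1389/1116 - 324/((½)*16) = 1389*(1/1116) - 324/8 = 463/372 - 324*⅛ = 463/372 - 81/2 = -14603/372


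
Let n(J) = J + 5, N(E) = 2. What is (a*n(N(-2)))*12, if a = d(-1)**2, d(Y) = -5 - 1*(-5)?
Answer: 0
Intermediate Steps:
d(Y) = 0 (d(Y) = -5 + 5 = 0)
n(J) = 5 + J
a = 0 (a = 0**2 = 0)
(a*n(N(-2)))*12 = (0*(5 + 2))*12 = (0*7)*12 = 0*12 = 0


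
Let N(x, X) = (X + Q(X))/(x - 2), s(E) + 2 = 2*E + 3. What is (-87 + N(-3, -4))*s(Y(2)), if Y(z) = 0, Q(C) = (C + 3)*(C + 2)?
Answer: -433/5 ≈ -86.600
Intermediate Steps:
Q(C) = (2 + C)*(3 + C) (Q(C) = (3 + C)*(2 + C) = (2 + C)*(3 + C))
s(E) = 1 + 2*E (s(E) = -2 + (2*E + 3) = -2 + (3 + 2*E) = 1 + 2*E)
N(x, X) = (6 + X² + 6*X)/(-2 + x) (N(x, X) = (X + (6 + X² + 5*X))/(x - 2) = (6 + X² + 6*X)/(-2 + x))
(-87 + N(-3, -4))*s(Y(2)) = (-87 + (6 + (-4)² + 6*(-4))/(-2 - 3))*(1 + 2*0) = (-87 + (6 + 16 - 24)/(-5))*(1 + 0) = (-87 - ⅕*(-2))*1 = (-87 + ⅖)*1 = -433/5*1 = -433/5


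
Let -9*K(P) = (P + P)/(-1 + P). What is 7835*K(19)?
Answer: -148865/81 ≈ -1837.8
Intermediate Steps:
K(P) = -2*P/(9*(-1 + P)) (K(P) = -(P + P)/(9*(-1 + P)) = -2*P/(9*(-1 + P)))
7835*K(19) = 7835*(-2*19/(-9 + 9*19)) = 7835*(-2*19/(-9 + 171)) = 7835*(-2*19/162) = 7835*(-2*19*1/162) = 7835*(-19/81) = -148865/81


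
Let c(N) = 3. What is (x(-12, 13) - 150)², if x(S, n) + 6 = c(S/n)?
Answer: 23409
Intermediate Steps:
x(S, n) = -3 (x(S, n) = -6 + 3 = -3)
(x(-12, 13) - 150)² = (-3 - 150)² = (-153)² = 23409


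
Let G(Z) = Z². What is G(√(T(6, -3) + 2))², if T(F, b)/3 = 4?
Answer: 196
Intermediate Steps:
T(F, b) = 12 (T(F, b) = 3*4 = 12)
G(√(T(6, -3) + 2))² = ((√(12 + 2))²)² = ((√14)²)² = 14² = 196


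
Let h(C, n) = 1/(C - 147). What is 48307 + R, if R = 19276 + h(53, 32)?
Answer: 6352801/94 ≈ 67583.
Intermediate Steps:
h(C, n) = 1/(-147 + C)
R = 1811943/94 (R = 19276 + 1/(-147 + 53) = 19276 + 1/(-94) = 19276 - 1/94 = 1811943/94 ≈ 19276.)
48307 + R = 48307 + 1811943/94 = 6352801/94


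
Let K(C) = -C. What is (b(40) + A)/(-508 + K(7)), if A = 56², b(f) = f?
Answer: -3176/515 ≈ -6.1670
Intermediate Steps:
A = 3136
(b(40) + A)/(-508 + K(7)) = (40 + 3136)/(-508 - 1*7) = 3176/(-508 - 7) = 3176/(-515) = 3176*(-1/515) = -3176/515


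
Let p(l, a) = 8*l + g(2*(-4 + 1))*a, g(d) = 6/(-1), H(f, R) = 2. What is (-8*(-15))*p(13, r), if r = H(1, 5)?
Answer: 11040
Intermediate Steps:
g(d) = -6 (g(d) = 6*(-1) = -6)
r = 2
p(l, a) = -6*a + 8*l (p(l, a) = 8*l - 6*a = -6*a + 8*l)
(-8*(-15))*p(13, r) = (-8*(-15))*(-6*2 + 8*13) = 120*(-12 + 104) = 120*92 = 11040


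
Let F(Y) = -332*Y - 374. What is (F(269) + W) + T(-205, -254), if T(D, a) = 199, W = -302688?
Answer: -392171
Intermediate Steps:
F(Y) = -374 - 332*Y
(F(269) + W) + T(-205, -254) = ((-374 - 332*269) - 302688) + 199 = ((-374 - 89308) - 302688) + 199 = (-89682 - 302688) + 199 = -392370 + 199 = -392171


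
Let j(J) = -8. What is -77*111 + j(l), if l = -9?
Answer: -8555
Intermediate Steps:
-77*111 + j(l) = -77*111 - 8 = -8547 - 8 = -8555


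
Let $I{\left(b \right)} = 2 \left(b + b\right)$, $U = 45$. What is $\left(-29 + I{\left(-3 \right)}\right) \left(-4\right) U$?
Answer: $7380$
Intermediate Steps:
$I{\left(b \right)} = 4 b$ ($I{\left(b \right)} = 2 \cdot 2 b = 4 b$)
$\left(-29 + I{\left(-3 \right)}\right) \left(-4\right) U = \left(-29 + 4 \left(-3\right)\right) \left(-4\right) 45 = \left(-29 - 12\right) \left(-4\right) 45 = \left(-41\right) \left(-4\right) 45 = 164 \cdot 45 = 7380$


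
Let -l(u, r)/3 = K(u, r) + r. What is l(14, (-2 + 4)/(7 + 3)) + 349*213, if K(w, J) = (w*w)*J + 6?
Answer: 371004/5 ≈ 74201.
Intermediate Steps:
K(w, J) = 6 + J*w² (K(w, J) = w²*J + 6 = J*w² + 6 = 6 + J*w²)
l(u, r) = -18 - 3*r - 3*r*u² (l(u, r) = -3*((6 + r*u²) + r) = -3*(6 + r + r*u²) = -18 - 3*r - 3*r*u²)
l(14, (-2 + 4)/(7 + 3)) + 349*213 = (-18 - 3*(-2 + 4)/(7 + 3) - 3*(-2 + 4)/(7 + 3)*14²) + 349*213 = (-18 - 6/10 - 3*2/10*196) + 74337 = (-18 - 6/10 - 3*2*(⅒)*196) + 74337 = (-18 - 3*⅕ - 3*⅕*196) + 74337 = (-18 - ⅗ - 588/5) + 74337 = -681/5 + 74337 = 371004/5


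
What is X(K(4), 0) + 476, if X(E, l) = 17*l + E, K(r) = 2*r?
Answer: 484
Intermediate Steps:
X(E, l) = E + 17*l
X(K(4), 0) + 476 = (2*4 + 17*0) + 476 = (8 + 0) + 476 = 8 + 476 = 484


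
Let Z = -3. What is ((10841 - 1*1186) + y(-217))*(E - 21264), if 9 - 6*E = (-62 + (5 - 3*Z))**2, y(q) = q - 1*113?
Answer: -403707225/2 ≈ -2.0185e+8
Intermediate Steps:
y(q) = -113 + q (y(q) = q - 113 = -113 + q)
E = -765/2 (E = 3/2 - (-62 + (5 - 3*(-3)))**2/6 = 3/2 - (-62 + (5 + 9))**2/6 = 3/2 - (-62 + 14)**2/6 = 3/2 - 1/6*(-48)**2 = 3/2 - 1/6*2304 = 3/2 - 384 = -765/2 ≈ -382.50)
((10841 - 1*1186) + y(-217))*(E - 21264) = ((10841 - 1*1186) + (-113 - 217))*(-765/2 - 21264) = ((10841 - 1186) - 330)*(-43293/2) = (9655 - 330)*(-43293/2) = 9325*(-43293/2) = -403707225/2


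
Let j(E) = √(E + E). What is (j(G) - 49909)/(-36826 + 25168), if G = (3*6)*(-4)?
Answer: 1721/402 - 2*I/1943 ≈ 4.2811 - 0.0010293*I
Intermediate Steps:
G = -72 (G = 18*(-4) = -72)
j(E) = √2*√E (j(E) = √(2*E) = √2*√E)
(j(G) - 49909)/(-36826 + 25168) = (√2*√(-72) - 49909)/(-36826 + 25168) = (√2*(6*I*√2) - 49909)/(-11658) = (12*I - 49909)*(-1/11658) = (-49909 + 12*I)*(-1/11658) = 1721/402 - 2*I/1943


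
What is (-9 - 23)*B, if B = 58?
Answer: -1856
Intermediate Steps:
(-9 - 23)*B = (-9 - 23)*58 = -32*58 = -1856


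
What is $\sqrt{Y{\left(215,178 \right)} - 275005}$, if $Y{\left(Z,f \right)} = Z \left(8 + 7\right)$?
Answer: $2 i \sqrt{67945} \approx 521.33 i$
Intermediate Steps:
$Y{\left(Z,f \right)} = 15 Z$ ($Y{\left(Z,f \right)} = Z 15 = 15 Z$)
$\sqrt{Y{\left(215,178 \right)} - 275005} = \sqrt{15 \cdot 215 - 275005} = \sqrt{3225 - 275005} = \sqrt{-271780} = 2 i \sqrt{67945}$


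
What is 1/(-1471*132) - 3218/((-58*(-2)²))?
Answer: 39052829/2815494 ≈ 13.871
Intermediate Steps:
1/(-1471*132) - 3218/((-58*(-2)²)) = -1/1471*1/132 - 3218/((-58*4)) = -1/194172 - 3218/(-232) = -1/194172 - 3218*(-1/232) = -1/194172 + 1609/116 = 39052829/2815494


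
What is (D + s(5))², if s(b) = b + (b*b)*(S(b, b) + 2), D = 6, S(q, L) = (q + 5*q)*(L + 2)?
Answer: 28206721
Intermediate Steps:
S(q, L) = 6*q*(2 + L) (S(q, L) = (6*q)*(2 + L) = 6*q*(2 + L))
s(b) = b + b²*(2 + 6*b*(2 + b)) (s(b) = b + (b*b)*(6*b*(2 + b) + 2) = b + b²*(2 + 6*b*(2 + b)))
(D + s(5))² = (6 + 5*(1 + 2*5 + 6*5²*(2 + 5)))² = (6 + 5*(1 + 10 + 6*25*7))² = (6 + 5*(1 + 10 + 1050))² = (6 + 5*1061)² = (6 + 5305)² = 5311² = 28206721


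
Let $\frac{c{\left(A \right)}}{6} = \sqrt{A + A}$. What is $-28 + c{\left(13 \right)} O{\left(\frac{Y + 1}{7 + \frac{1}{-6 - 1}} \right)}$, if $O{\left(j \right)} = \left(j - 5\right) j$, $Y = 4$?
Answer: $-28 - \frac{7175 \sqrt{26}}{384} \approx -123.27$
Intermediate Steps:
$c{\left(A \right)} = 6 \sqrt{2} \sqrt{A}$ ($c{\left(A \right)} = 6 \sqrt{A + A} = 6 \sqrt{2 A} = 6 \sqrt{2} \sqrt{A}$)
$O{\left(j \right)} = j \left(-5 + j\right)$ ($O{\left(j \right)} = \left(j - 5\right) j = \left(-5 + j\right) j = j \left(-5 + j\right)$)
$-28 + c{\left(13 \right)} O{\left(\frac{Y + 1}{7 + \frac{1}{-6 - 1}} \right)} = -28 + 6 \sqrt{2} \sqrt{13} \frac{4 + 1}{7 + \frac{1}{-6 - 1}} \left(-5 + \frac{4 + 1}{7 + \frac{1}{-6 - 1}}\right) = -28 + 6 \sqrt{26} \frac{5}{7 + \frac{1}{-7}} \left(-5 + \frac{5}{7 + \frac{1}{-7}}\right) = -28 + 6 \sqrt{26} \frac{5}{7 - \frac{1}{7}} \left(-5 + \frac{5}{7 - \frac{1}{7}}\right) = -28 + 6 \sqrt{26} \frac{5}{\frac{48}{7}} \left(-5 + \frac{5}{\frac{48}{7}}\right) = -28 + 6 \sqrt{26} \cdot 5 \cdot \frac{7}{48} \left(-5 + 5 \cdot \frac{7}{48}\right) = -28 + 6 \sqrt{26} \frac{35 \left(-5 + \frac{35}{48}\right)}{48} = -28 + 6 \sqrt{26} \cdot \frac{35}{48} \left(- \frac{205}{48}\right) = -28 + 6 \sqrt{26} \left(- \frac{7175}{2304}\right) = -28 - \frac{7175 \sqrt{26}}{384}$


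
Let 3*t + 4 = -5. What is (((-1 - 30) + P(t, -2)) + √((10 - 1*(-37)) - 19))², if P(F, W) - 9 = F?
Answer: 653 - 100*√7 ≈ 388.42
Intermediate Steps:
t = -3 (t = -4/3 + (⅓)*(-5) = -4/3 - 5/3 = -3)
P(F, W) = 9 + F
(((-1 - 30) + P(t, -2)) + √((10 - 1*(-37)) - 19))² = (((-1 - 30) + (9 - 3)) + √((10 - 1*(-37)) - 19))² = ((-31 + 6) + √((10 + 37) - 19))² = (-25 + √(47 - 19))² = (-25 + √28)² = (-25 + 2*√7)²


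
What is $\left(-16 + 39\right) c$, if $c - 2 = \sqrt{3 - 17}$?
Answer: $46 + 23 i \sqrt{14} \approx 46.0 + 86.058 i$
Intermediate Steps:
$c = 2 + i \sqrt{14}$ ($c = 2 + \sqrt{3 - 17} = 2 + \sqrt{-14} = 2 + i \sqrt{14} \approx 2.0 + 3.7417 i$)
$\left(-16 + 39\right) c = \left(-16 + 39\right) \left(2 + i \sqrt{14}\right) = 23 \left(2 + i \sqrt{14}\right) = 46 + 23 i \sqrt{14}$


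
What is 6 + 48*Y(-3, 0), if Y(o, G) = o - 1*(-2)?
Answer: -42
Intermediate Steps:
Y(o, G) = 2 + o (Y(o, G) = o + 2 = 2 + o)
6 + 48*Y(-3, 0) = 6 + 48*(2 - 3) = 6 + 48*(-1) = 6 - 48 = -42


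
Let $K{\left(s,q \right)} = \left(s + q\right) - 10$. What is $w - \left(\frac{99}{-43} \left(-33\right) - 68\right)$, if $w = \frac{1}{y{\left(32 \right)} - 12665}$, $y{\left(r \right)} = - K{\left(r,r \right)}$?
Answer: $- \frac{4362660}{546917} \approx -7.9768$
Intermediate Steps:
$K{\left(s,q \right)} = -10 + q + s$ ($K{\left(s,q \right)} = \left(q + s\right) - 10 = -10 + q + s$)
$y{\left(r \right)} = 10 - 2 r$ ($y{\left(r \right)} = - (-10 + r + r) = - (-10 + 2 r) = 10 - 2 r$)
$w = - \frac{1}{12719}$ ($w = \frac{1}{\left(10 - 64\right) - 12665} = \frac{1}{-54 - 12665} = \frac{1}{-12719} = - \frac{1}{12719} \approx -7.8622 \cdot 10^{-5}$)
$w - \left(\frac{99}{-43} \left(-33\right) - 68\right) = - \frac{1}{12719} - \left(\frac{99}{-43} \left(-33\right) - 68\right) = - \frac{1}{12719} - \left(99 \left(- \frac{1}{43}\right) \left(-33\right) - 68\right) = - \frac{1}{12719} - \left(\left(- \frac{99}{43}\right) \left(-33\right) - 68\right) = - \frac{1}{12719} - \left(\frac{3267}{43} - 68\right) = - \frac{1}{12719} - \frac{343}{43} = - \frac{4362660}{546917}$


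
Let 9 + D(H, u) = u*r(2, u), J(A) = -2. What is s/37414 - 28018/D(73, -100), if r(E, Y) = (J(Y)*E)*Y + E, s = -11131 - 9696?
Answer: 16217893/115721502 ≈ 0.14015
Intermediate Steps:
s = -20827
r(E, Y) = E - 2*E*Y (r(E, Y) = (-2*E)*Y + E = -2*E*Y + E = E - 2*E*Y)
D(H, u) = -9 + u*(2 - 4*u) (D(H, u) = -9 + u*(2*(1 - 2*u)) = -9 + u*(2 - 4*u))
s/37414 - 28018/D(73, -100) = -20827/37414 - 28018/(-9 + 2*(-100)*(1 - 2*(-100))) = -20827*1/37414 - 28018/(-9 + 2*(-100)*(1 + 200)) = -20827/37414 - 28018/(-9 + 2*(-100)*201) = -20827/37414 - 28018/(-9 - 40200) = -20827/37414 - 28018/(-40209) = -20827/37414 - 28018*(-1/40209) = -20827/37414 + 28018/40209 = 16217893/115721502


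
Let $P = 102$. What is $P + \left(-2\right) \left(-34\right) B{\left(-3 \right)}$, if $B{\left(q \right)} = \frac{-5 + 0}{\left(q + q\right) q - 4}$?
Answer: $\frac{544}{7} \approx 77.714$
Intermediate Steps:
$B{\left(q \right)} = - \frac{5}{-4 + 2 q^{2}}$ ($B{\left(q \right)} = - \frac{5}{2 q q - 4} = - \frac{5}{2 q^{2} - 4} = - \frac{5}{-4 + 2 q^{2}}$)
$P + \left(-2\right) \left(-34\right) B{\left(-3 \right)} = 102 + \left(-2\right) \left(-34\right) \left(- \frac{5}{-4 + 2 \left(-3\right)^{2}}\right) = 102 + 68 \left(- \frac{5}{-4 + 2 \cdot 9}\right) = 102 + 68 \left(- \frac{5}{-4 + 18}\right) = 102 + 68 \left(- \frac{5}{14}\right) = 102 - \frac{170}{7} = \frac{544}{7}$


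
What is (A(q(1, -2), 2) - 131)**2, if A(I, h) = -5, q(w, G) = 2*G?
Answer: 18496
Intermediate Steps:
(A(q(1, -2), 2) - 131)**2 = (-5 - 131)**2 = (-136)**2 = 18496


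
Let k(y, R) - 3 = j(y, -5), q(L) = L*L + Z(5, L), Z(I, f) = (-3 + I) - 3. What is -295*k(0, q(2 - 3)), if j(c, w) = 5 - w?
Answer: -3835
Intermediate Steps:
Z(I, f) = -6 + I
q(L) = -1 + L² (q(L) = L*L + (-6 + 5) = L² - 1 = -1 + L²)
k(y, R) = 13 (k(y, R) = 3 + (5 - 1*(-5)) = 3 + (5 + 5) = 3 + 10 = 13)
-295*k(0, q(2 - 3)) = -295*13 = -3835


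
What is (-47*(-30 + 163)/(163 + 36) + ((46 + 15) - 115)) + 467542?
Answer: 93023861/199 ≈ 4.6746e+5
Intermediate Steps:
(-47*(-30 + 163)/(163 + 36) + ((46 + 15) - 115)) + 467542 = (-6251/199 + (61 - 115)) + 467542 = (-6251/199 - 54) + 467542 = -16997/199 + 467542 = 93023861/199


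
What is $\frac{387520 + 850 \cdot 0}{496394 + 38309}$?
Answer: $\frac{387520}{534703} \approx 0.72474$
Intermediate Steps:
$\frac{387520 + 850 \cdot 0}{496394 + 38309} = \frac{387520 + 0}{534703} = 387520 \cdot \frac{1}{534703} = \frac{387520}{534703}$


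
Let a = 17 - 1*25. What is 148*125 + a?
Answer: 18492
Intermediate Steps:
a = -8 (a = 17 - 25 = -8)
148*125 + a = 148*125 - 8 = 18500 - 8 = 18492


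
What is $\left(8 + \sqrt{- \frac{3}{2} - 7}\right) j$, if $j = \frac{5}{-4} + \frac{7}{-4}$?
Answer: $-24 - \frac{3 i \sqrt{34}}{2} \approx -24.0 - 8.7464 i$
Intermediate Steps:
$j = -3$ ($j = 5 \left(- \frac{1}{4}\right) + 7 \left(- \frac{1}{4}\right) = - \frac{5}{4} - \frac{7}{4} = -3$)
$\left(8 + \sqrt{- \frac{3}{2} - 7}\right) j = \left(8 + \sqrt{- \frac{3}{2} - 7}\right) \left(-3\right) = \left(8 + \sqrt{- \frac{17}{2}}\right) \left(-3\right) = \left(8 + \frac{i \sqrt{34}}{2}\right) \left(-3\right) = -24 - \frac{3 i \sqrt{34}}{2}$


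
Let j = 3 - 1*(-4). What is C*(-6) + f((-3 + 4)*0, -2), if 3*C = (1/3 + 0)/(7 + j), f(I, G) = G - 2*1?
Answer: -85/21 ≈ -4.0476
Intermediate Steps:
f(I, G) = -2 + G (f(I, G) = G - 2 = -2 + G)
j = 7 (j = 3 + 4 = 7)
C = 1/126 (C = ((1/3 + 0)/(7 + 7))/3 = ((⅓ + 0)/14)/3 = ((⅓)*(1/14))/3 = (⅓)*(1/42) = 1/126 ≈ 0.0079365)
C*(-6) + f((-3 + 4)*0, -2) = (1/126)*(-6) + (-2 - 2) = -1/21 - 4 = -85/21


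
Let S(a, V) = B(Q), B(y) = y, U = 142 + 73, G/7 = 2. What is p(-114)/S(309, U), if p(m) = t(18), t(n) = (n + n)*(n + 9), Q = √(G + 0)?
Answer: 486*√14/7 ≈ 259.78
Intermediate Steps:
G = 14 (G = 7*2 = 14)
U = 215
Q = √14 (Q = √(14 + 0) = √14 ≈ 3.7417)
t(n) = 2*n*(9 + n) (t(n) = (2*n)*(9 + n) = 2*n*(9 + n))
p(m) = 972 (p(m) = 2*18*(9 + 18) = 2*18*27 = 972)
S(a, V) = √14
p(-114)/S(309, U) = 972/(√14) = 972*(√14/14) = 486*√14/7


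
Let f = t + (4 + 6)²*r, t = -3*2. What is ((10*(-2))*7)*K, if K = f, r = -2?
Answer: 28840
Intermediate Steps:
t = -6
f = -206 (f = -6 + (4 + 6)²*(-2) = -6 + 10²*(-2) = -6 + 100*(-2) = -6 - 200 = -206)
K = -206
((10*(-2))*7)*K = ((10*(-2))*7)*(-206) = -20*7*(-206) = -140*(-206) = 28840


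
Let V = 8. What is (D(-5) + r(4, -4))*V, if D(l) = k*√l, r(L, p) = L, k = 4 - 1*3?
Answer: 32 + 8*I*√5 ≈ 32.0 + 17.889*I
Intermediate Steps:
k = 1 (k = 4 - 3 = 1)
D(l) = √l (D(l) = 1*√l = √l)
(D(-5) + r(4, -4))*V = (√(-5) + 4)*8 = (I*√5 + 4)*8 = (4 + I*√5)*8 = 32 + 8*I*√5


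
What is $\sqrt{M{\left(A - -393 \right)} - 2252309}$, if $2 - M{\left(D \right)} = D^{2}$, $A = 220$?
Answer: $2 i \sqrt{657019} \approx 1621.1 i$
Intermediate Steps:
$M{\left(D \right)} = 2 - D^{2}$
$\sqrt{M{\left(A - -393 \right)} - 2252309} = \sqrt{\left(2 - \left(220 - -393\right)^{2}\right) - 2252309} = \sqrt{\left(2 - \left(220 + 393\right)^{2}\right) - 2252309} = \sqrt{\left(2 - 613^{2}\right) - 2252309} = \sqrt{\left(2 - 375769\right) - 2252309} = \sqrt{-375767 - 2252309} = \sqrt{-2628076} = 2 i \sqrt{657019}$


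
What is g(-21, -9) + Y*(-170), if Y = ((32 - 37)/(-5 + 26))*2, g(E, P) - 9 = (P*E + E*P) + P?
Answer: 9638/21 ≈ 458.95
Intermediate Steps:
g(E, P) = 9 + P + 2*E*P (g(E, P) = 9 + ((P*E + E*P) + P) = 9 + ((E*P + E*P) + P) = 9 + (2*E*P + P) = 9 + (P + 2*E*P) = 9 + P + 2*E*P)
Y = -10/21 (Y = -5/21*2 = -10/21 ≈ -0.47619)
g(-21, -9) + Y*(-170) = (9 - 9 + 2*(-21)*(-9)) - 10/21*(-170) = (9 - 9 + 378) + 1700/21 = 378 + 1700/21 = 9638/21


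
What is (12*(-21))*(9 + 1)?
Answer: -2520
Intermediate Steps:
(12*(-21))*(9 + 1) = -252*10 = -2520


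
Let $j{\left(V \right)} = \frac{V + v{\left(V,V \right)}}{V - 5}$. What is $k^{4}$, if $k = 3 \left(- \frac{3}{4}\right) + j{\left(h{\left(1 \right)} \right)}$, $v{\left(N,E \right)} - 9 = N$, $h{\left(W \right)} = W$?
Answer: $625$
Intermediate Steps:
$v{\left(N,E \right)} = 9 + N$
$j{\left(V \right)} = \frac{9 + 2 V}{-5 + V}$ ($j{\left(V \right)} = \frac{V + \left(9 + V\right)}{V - 5} = \frac{9 + 2 V}{-5 + V}$)
$k = -5$ ($k = 3 \left(- \frac{3}{4}\right) + \frac{9 + 2 \cdot 1}{-5 + 1} = 3 \left(\left(-3\right) \frac{1}{4}\right) + \frac{9 + 2}{-4} = 3 \left(- \frac{3}{4}\right) - \frac{11}{4} = - \frac{9}{4} - \frac{11}{4} = -5$)
$k^{4} = \left(-5\right)^{4} = 625$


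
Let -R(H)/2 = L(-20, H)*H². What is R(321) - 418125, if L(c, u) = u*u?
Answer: -21235313487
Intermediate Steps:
L(c, u) = u²
R(H) = -2*H⁴ (R(H) = -2*H²*H² = -2*H⁴)
R(321) - 418125 = -2*321⁴ - 418125 = -2*10617447681 - 418125 = -21234895362 - 418125 = -21235313487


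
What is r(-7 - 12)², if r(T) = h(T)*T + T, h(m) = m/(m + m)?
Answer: 3249/4 ≈ 812.25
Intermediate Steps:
h(m) = ½ (h(m) = m/((2*m)) = m*(1/(2*m)) = ½)
r(T) = 3*T/2 (r(T) = T/2 + T = 3*T/2)
r(-7 - 12)² = (3*(-7 - 12)/2)² = ((3/2)*(-19))² = (-57/2)² = 3249/4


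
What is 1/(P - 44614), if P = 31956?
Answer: -1/12658 ≈ -7.9001e-5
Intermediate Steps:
1/(P - 44614) = 1/(31956 - 44614) = 1/(-12658) = -1/12658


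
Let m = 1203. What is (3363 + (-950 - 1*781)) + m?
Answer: 2835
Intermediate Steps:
(3363 + (-950 - 1*781)) + m = (3363 + (-950 - 1*781)) + 1203 = (3363 + (-950 - 781)) + 1203 = (3363 - 1731) + 1203 = 1632 + 1203 = 2835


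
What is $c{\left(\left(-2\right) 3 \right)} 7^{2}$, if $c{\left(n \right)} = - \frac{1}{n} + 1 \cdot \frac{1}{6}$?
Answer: $\frac{49}{3} \approx 16.333$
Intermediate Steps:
$c{\left(n \right)} = \frac{1}{6} - \frac{1}{n}$ ($c{\left(n \right)} = - \frac{1}{n} + 1 \cdot \frac{1}{6} = - \frac{1}{n} + \frac{1}{6} = \frac{1}{6} - \frac{1}{n}$)
$c{\left(\left(-2\right) 3 \right)} 7^{2} = \frac{-6 - 6}{6 \left(\left(-2\right) 3\right)} 7^{2} = \frac{-6 - 6}{6 \left(-6\right)} 49 = \frac{1}{6} \left(- \frac{1}{6}\right) \left(-12\right) 49 = \frac{1}{3} \cdot 49 = \frac{49}{3}$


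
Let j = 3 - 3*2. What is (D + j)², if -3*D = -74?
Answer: 4225/9 ≈ 469.44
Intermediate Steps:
j = -3 (j = 3 - 6 = -3)
D = 74/3 (D = -⅓*(-74) = 74/3 ≈ 24.667)
(D + j)² = (74/3 - 3)² = (65/3)² = 4225/9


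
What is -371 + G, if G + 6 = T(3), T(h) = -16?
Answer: -393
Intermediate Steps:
G = -22 (G = -6 - 16 = -22)
-371 + G = -371 - 22 = -393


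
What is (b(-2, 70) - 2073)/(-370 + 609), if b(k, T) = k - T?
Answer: -2145/239 ≈ -8.9749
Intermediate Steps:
(b(-2, 70) - 2073)/(-370 + 609) = ((-2 - 1*70) - 2073)/(-370 + 609) = ((-2 - 70) - 2073)/239 = (-72 - 2073)*(1/239) = -2145*1/239 = -2145/239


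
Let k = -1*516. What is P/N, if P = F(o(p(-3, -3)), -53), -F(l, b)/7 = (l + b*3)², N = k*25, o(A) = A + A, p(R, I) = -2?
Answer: 185983/12900 ≈ 14.417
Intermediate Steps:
k = -516
o(A) = 2*A
N = -12900 (N = -516*25 = -12900)
F(l, b) = -7*(l + 3*b)² (F(l, b) = -7*(l + b*3)² = -7*(l + 3*b)²)
P = -185983 (P = -7*(2*(-2) + 3*(-53))² = -7*(-4 - 159)² = -7*(-163)² = -7*26569 = -185983)
P/N = -185983/(-12900) = -185983*(-1/12900) = 185983/12900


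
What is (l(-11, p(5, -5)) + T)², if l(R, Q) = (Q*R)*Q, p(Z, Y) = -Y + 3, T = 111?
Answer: 351649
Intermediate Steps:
p(Z, Y) = 3 - Y
l(R, Q) = R*Q²
(l(-11, p(5, -5)) + T)² = (-11*(3 - 1*(-5))² + 111)² = (-11*(3 + 5)² + 111)² = (-11*8² + 111)² = (-11*64 + 111)² = (-704 + 111)² = (-593)² = 351649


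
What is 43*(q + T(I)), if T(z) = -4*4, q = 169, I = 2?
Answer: 6579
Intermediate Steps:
T(z) = -16
43*(q + T(I)) = 43*(169 - 16) = 43*153 = 6579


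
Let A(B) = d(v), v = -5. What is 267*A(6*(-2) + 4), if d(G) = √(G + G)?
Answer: 267*I*√10 ≈ 844.33*I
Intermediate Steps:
d(G) = √2*√G (d(G) = √(2*G) = √2*√G)
A(B) = I*√10 (A(B) = √2*√(-5) = √2*(I*√5) = I*√10)
267*A(6*(-2) + 4) = 267*(I*√10) = 267*I*√10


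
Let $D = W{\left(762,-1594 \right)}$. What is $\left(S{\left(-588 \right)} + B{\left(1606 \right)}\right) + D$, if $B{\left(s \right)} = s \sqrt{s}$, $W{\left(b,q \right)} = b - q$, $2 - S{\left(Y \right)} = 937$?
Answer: $1421 + 1606 \sqrt{1606} \approx 65781.0$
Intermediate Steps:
$S{\left(Y \right)} = -935$ ($S{\left(Y \right)} = 2 - 937 = -935$)
$B{\left(s \right)} = s^{\frac{3}{2}}$
$D = 2356$ ($D = 762 - -1594 = 762 + 1594 = 2356$)
$\left(S{\left(-588 \right)} + B{\left(1606 \right)}\right) + D = \left(-935 + 1606^{\frac{3}{2}}\right) + 2356 = \left(-935 + 1606 \sqrt{1606}\right) + 2356 = 1421 + 1606 \sqrt{1606}$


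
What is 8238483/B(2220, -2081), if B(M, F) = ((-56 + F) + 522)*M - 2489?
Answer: -8238483/3587789 ≈ -2.2963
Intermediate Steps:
B(M, F) = -2489 + M*(466 + F) (B(M, F) = (466 + F)*M - 2489 = M*(466 + F) - 2489 = -2489 + M*(466 + F))
8238483/B(2220, -2081) = 8238483/(-2489 + 466*2220 - 2081*2220) = 8238483/(-2489 + 1034520 - 4619820) = 8238483/(-3587789) = 8238483*(-1/3587789) = -8238483/3587789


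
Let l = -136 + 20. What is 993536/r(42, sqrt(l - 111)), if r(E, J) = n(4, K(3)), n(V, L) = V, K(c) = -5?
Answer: 248384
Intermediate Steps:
l = -116
r(E, J) = 4
993536/r(42, sqrt(l - 111)) = 993536/4 = 993536*(1/4) = 248384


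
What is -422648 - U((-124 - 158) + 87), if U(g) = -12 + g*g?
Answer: -460661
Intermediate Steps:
U(g) = -12 + g²
-422648 - U((-124 - 158) + 87) = -422648 - (-12 + ((-124 - 158) + 87)²) = -422648 - (-12 + (-282 + 87)²) = -422648 - (-12 + (-195)²) = -422648 - (-12 + 38025) = -422648 - 1*38013 = -422648 - 38013 = -460661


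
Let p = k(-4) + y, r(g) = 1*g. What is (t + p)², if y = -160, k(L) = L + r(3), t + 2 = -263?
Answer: 181476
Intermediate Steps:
t = -265 (t = -2 - 263 = -265)
r(g) = g
k(L) = 3 + L (k(L) = L + 3 = 3 + L)
p = -161 (p = (3 - 4) - 160 = -1 - 160 = -161)
(t + p)² = (-265 - 161)² = (-426)² = 181476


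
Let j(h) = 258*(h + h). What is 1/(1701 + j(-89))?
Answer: -1/44223 ≈ -2.2613e-5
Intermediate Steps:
j(h) = 516*h (j(h) = 258*(2*h) = 516*h)
1/(1701 + j(-89)) = 1/(1701 + 516*(-89)) = 1/(1701 - 45924) = 1/(-44223) = -1/44223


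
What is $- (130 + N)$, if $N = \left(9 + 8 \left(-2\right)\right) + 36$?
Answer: $-159$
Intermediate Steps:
$N = 29$ ($N = \left(9 - 16\right) + 36 = -7 + 36 = 29$)
$- (130 + N) = - (130 + 29) = \left(-1\right) 159 = -159$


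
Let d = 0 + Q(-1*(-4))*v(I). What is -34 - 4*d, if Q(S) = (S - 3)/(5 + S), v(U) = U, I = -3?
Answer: -98/3 ≈ -32.667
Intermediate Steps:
Q(S) = (-3 + S)/(5 + S)
d = -⅓ (d = 0 + ((-3 - 1*(-4))/(5 - 1*(-4)))*(-3) = 0 + ((-3 + 4)/(5 + 4))*(-3) = 0 + (1/9)*(-3) = 0 + ((⅑)*1)*(-3) = 0 + (⅑)*(-3) = 0 - ⅓ = -⅓ ≈ -0.33333)
-34 - 4*d = -34 - 4*(-⅓) = -34 + 4/3 = -98/3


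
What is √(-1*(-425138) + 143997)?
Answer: 7*√11615 ≈ 754.41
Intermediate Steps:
√(-1*(-425138) + 143997) = √(425138 + 143997) = √569135 = 7*√11615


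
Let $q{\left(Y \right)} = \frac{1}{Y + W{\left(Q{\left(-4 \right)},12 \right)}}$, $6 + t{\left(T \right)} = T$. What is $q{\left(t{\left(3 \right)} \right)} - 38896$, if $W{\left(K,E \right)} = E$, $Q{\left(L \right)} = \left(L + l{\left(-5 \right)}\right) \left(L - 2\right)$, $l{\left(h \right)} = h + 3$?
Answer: $- \frac{350063}{9} \approx -38896.0$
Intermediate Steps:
$t{\left(T \right)} = -6 + T$
$l{\left(h \right)} = 3 + h$
$Q{\left(L \right)} = \left(-2 + L\right)^{2}$ ($Q{\left(L \right)} = \left(L + \left(3 - 5\right)\right) \left(L - 2\right) = \left(L - 2\right) \left(-2 + L\right) = \left(-2 + L\right) \left(-2 + L\right) = \left(-2 + L\right)^{2}$)
$q{\left(Y \right)} = \frac{1}{12 + Y}$ ($q{\left(Y \right)} = \frac{1}{Y + 12} = \frac{1}{12 + Y}$)
$q{\left(t{\left(3 \right)} \right)} - 38896 = \frac{1}{12 + \left(-6 + 3\right)} - 38896 = \frac{1}{12 - 3} - 38896 = \frac{1}{9} - 38896 = - \frac{350063}{9}$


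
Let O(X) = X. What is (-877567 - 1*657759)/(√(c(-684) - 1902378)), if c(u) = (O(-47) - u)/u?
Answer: 9211956*I*√24723316591/1301227189 ≈ 1113.1*I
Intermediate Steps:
c(u) = (-47 - u)/u
(-877567 - 1*657759)/(√(c(-684) - 1902378)) = (-877567 - 1*657759)/(√((-47 - 1*(-684))/(-684) - 1902378)) = (-877567 - 657759)/(√(-(-47 + 684)/684 - 1902378)) = -1535326/√(-1/684*637 - 1902378) = -1535326/√(-637/684 - 1902378) = -1535326*(-6*I*√24723316591/1301227189) = -(-9211956)*I*√24723316591/1301227189 = 9211956*I*√24723316591/1301227189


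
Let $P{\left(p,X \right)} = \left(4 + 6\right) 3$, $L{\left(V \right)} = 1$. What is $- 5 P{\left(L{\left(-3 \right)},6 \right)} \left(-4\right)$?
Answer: $600$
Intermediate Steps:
$P{\left(p,X \right)} = 30$ ($P{\left(p,X \right)} = 10 \cdot 3 = 30$)
$- 5 P{\left(L{\left(-3 \right)},6 \right)} \left(-4\right) = \left(-5\right) 30 \left(-4\right) = \left(-150\right) \left(-4\right) = 600$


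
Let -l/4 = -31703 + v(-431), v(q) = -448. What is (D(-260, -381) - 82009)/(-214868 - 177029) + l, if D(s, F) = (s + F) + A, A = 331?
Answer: 50399604107/391897 ≈ 1.2860e+5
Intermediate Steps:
D(s, F) = 331 + F + s (D(s, F) = (s + F) + 331 = (F + s) + 331 = 331 + F + s)
l = 128604 (l = -4*(-31703 - 448) = -4*(-32151) = 128604)
(D(-260, -381) - 82009)/(-214868 - 177029) + l = ((331 - 381 - 260) - 82009)/(-214868 - 177029) + 128604 = (-310 - 82009)/(-391897) + 128604 = -82319*(-1/391897) + 128604 = 82319/391897 + 128604 = 50399604107/391897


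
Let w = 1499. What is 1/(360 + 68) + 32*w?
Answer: 20530305/428 ≈ 47968.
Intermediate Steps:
1/(360 + 68) + 32*w = 1/(360 + 68) + 32*1499 = 1/428 + 47968 = 20530305/428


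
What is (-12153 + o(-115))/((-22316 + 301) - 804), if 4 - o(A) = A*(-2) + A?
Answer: 12264/22819 ≈ 0.53745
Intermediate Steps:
o(A) = 4 + A (o(A) = 4 - (A*(-2) + A) = 4 - (-2*A + A) = 4 - (-1)*A = 4 + A)
(-12153 + o(-115))/((-22316 + 301) - 804) = (-12153 + (4 - 115))/((-22316 + 301) - 804) = (-12153 - 111)/(-22015 - 804) = -12264/(-22819) = -12264*(-1/22819) = 12264/22819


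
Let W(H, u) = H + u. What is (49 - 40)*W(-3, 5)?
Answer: 18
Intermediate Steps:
(49 - 40)*W(-3, 5) = (49 - 40)*(-3 + 5) = 9*2 = 18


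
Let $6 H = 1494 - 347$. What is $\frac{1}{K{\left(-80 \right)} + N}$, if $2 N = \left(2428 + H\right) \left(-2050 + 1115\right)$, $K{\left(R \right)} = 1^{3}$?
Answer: $- \frac{12}{14693513} \approx -8.1669 \cdot 10^{-7}$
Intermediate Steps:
$H = \frac{1147}{6}$ ($H = \frac{1494 - 347}{6} = \frac{1}{6} \cdot 1147 = \frac{1147}{6} \approx 191.17$)
$K{\left(R \right)} = 1$
$N = - \frac{14693525}{12}$ ($N = \frac{\left(2428 + \frac{1147}{6}\right) \left(-2050 + 1115\right)}{2} = \frac{\frac{15715}{6} \left(-935\right)}{2} = \frac{1}{2} \left(- \frac{14693525}{6}\right) = - \frac{14693525}{12} \approx -1.2245 \cdot 10^{6}$)
$\frac{1}{K{\left(-80 \right)} + N} = \frac{1}{1 - \frac{14693525}{12}} = \frac{1}{- \frac{14693513}{12}} = - \frac{12}{14693513}$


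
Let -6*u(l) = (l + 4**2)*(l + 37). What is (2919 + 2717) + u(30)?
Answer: 15367/3 ≈ 5122.3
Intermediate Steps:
u(l) = -(16 + l)*(37 + l)/6 (u(l) = -(l + 4**2)*(l + 37)/6 = -(l + 16)*(37 + l)/6 = -(16 + l)*(37 + l)/6)
(2919 + 2717) + u(30) = (2919 + 2717) + (-296/3 - 53/6*30 - 1/6*30**2) = 5636 + (-296/3 - 265 - 1/6*900) = 5636 + (-296/3 - 265 - 150) = 5636 - 1541/3 = 15367/3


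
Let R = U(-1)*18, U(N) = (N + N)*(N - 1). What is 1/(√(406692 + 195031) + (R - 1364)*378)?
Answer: -488376/238510515653 - √601723/238510515653 ≈ -2.0509e-6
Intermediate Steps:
U(N) = 2*N*(-1 + N) (U(N) = (2*N)*(-1 + N) = 2*N*(-1 + N))
R = 72 (R = (2*(-1)*(-1 - 1))*18 = (2*(-1)*(-2))*18 = 4*18 = 72)
1/(√(406692 + 195031) + (R - 1364)*378) = 1/(√(406692 + 195031) + (72 - 1364)*378) = 1/(√601723 - 1292*378) = 1/(√601723 - 488376) = 1/(-488376 + √601723)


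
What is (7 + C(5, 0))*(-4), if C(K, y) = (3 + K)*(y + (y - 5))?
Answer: 132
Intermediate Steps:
C(K, y) = (-5 + 2*y)*(3 + K) (C(K, y) = (3 + K)*(y + (-5 + y)) = (3 + K)*(-5 + 2*y) = (-5 + 2*y)*(3 + K))
(7 + C(5, 0))*(-4) = (7 + (-15 - 5*5 + 6*0 + 2*5*0))*(-4) = (7 + (-15 - 25 + 0 + 0))*(-4) = (7 - 40)*(-4) = -33*(-4) = 132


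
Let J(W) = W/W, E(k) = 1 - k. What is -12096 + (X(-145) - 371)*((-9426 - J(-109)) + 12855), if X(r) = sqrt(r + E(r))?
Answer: -1280456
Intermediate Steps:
J(W) = 1
X(r) = 1 (X(r) = sqrt(r + (1 - r)) = sqrt(1) = 1)
-12096 + (X(-145) - 371)*((-9426 - J(-109)) + 12855) = -12096 + (1 - 371)*((-9426 - 1*1) + 12855) = -12096 - 370*((-9426 - 1) + 12855) = -12096 - 370*(-9427 + 12855) = -12096 - 370*3428 = -12096 - 1268360 = -1280456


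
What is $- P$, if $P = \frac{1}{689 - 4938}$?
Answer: $\frac{1}{4249} \approx 0.00023535$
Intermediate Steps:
$P = - \frac{1}{4249}$ ($P = \frac{1}{-4249} = - \frac{1}{4249} \approx -0.00023535$)
$- P = \left(-1\right) \left(- \frac{1}{4249}\right) = \frac{1}{4249}$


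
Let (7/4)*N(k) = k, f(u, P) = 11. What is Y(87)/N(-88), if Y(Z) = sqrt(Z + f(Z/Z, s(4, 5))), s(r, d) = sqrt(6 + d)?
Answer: -49*sqrt(2)/352 ≈ -0.19687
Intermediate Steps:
N(k) = 4*k/7
Y(Z) = sqrt(11 + Z) (Y(Z) = sqrt(Z + 11) = sqrt(11 + Z))
Y(87)/N(-88) = sqrt(11 + 87)/(((4/7)*(-88))) = sqrt(98)/(-352/7) = (7*sqrt(2))*(-7/352) = -49*sqrt(2)/352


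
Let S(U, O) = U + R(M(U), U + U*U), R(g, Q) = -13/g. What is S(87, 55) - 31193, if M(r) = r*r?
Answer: -235441327/7569 ≈ -31106.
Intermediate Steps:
M(r) = r**2
S(U, O) = U - 13/U**2
S(87, 55) - 31193 = (87 - 13/87**2) - 31193 = (87 - 13*1/7569) - 31193 = (87 - 13/7569) - 31193 = 658490/7569 - 31193 = -235441327/7569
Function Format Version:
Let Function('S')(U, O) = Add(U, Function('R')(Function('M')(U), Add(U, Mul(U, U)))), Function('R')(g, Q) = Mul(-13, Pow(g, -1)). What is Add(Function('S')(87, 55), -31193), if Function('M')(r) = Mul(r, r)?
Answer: Rational(-235441327, 7569) ≈ -31106.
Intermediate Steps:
Function('M')(r) = Pow(r, 2)
Function('S')(U, O) = Add(U, Mul(-13, Pow(U, -2))) (Function('S')(U, O) = Add(U, Mul(-13, Pow(Pow(U, 2), -1))) = Add(U, Mul(-13, Pow(U, -2))))
Add(Function('S')(87, 55), -31193) = Add(Add(87, Mul(-13, Pow(87, -2))), -31193) = Add(Add(87, Mul(-13, Rational(1, 7569))), -31193) = Add(Add(87, Rational(-13, 7569)), -31193) = Add(Rational(658490, 7569), -31193) = Rational(-235441327, 7569)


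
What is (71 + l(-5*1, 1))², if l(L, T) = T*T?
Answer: 5184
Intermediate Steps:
l(L, T) = T²
(71 + l(-5*1, 1))² = (71 + 1²)² = (71 + 1)² = 72² = 5184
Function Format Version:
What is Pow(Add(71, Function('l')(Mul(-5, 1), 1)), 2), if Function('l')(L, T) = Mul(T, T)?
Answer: 5184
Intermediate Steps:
Function('l')(L, T) = Pow(T, 2)
Pow(Add(71, Function('l')(Mul(-5, 1), 1)), 2) = Pow(Add(71, Pow(1, 2)), 2) = Pow(Add(71, 1), 2) = Pow(72, 2) = 5184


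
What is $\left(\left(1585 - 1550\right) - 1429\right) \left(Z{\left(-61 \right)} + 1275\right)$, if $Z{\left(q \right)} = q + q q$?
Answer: $-6879390$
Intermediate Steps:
$Z{\left(q \right)} = q + q^{2}$
$\left(\left(1585 - 1550\right) - 1429\right) \left(Z{\left(-61 \right)} + 1275\right) = \left(\left(1585 - 1550\right) - 1429\right) \left(- 61 \left(1 - 61\right) + 1275\right) = \left(35 - 1429\right) \left(\left(-61\right) \left(-60\right) + 1275\right) = - 1394 \left(3660 + 1275\right) = \left(-1394\right) 4935 = -6879390$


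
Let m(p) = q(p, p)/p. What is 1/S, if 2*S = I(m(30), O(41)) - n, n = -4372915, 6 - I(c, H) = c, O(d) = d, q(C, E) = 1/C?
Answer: 1800/3935628899 ≈ 4.5736e-7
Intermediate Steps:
m(p) = p⁻² (m(p) = 1/(p*p) = p⁻²)
I(c, H) = 6 - c
S = 3935628899/1800 (S = ((6 - 1/30²) - 1*(-4372915))/2 = ((6 - 1*1/900) + 4372915)/2 = ((6 - 1/900) + 4372915)/2 = (5399/900 + 4372915)/2 = (½)*(3935628899/900) = 3935628899/1800 ≈ 2.1865e+6)
1/S = 1/(3935628899/1800) = 1800/3935628899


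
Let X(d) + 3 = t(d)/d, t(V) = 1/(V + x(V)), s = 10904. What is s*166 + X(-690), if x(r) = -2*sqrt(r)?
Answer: 866765810461/478860 - I*sqrt(690)/165206700 ≈ 1.8101e+6 - 1.59e-7*I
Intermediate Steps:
t(V) = 1/(V - 2*sqrt(V))
X(d) = -3 + 1/(d*(d - 2*sqrt(d))) (X(d) = -3 + 1/((d - 2*sqrt(d))*d) = -3 + 1/(d*(d - 2*sqrt(d))))
s*166 + X(-690) = 10904*166 + (1 - 3*(-690)**2 + 6*(-690)**(3/2))/((-690)**2 - (-1380)*I*sqrt(690)) = 1810064 + (1 - 3*476100 + 6*(-690*I*sqrt(690)))/(476100 - (-1380)*I*sqrt(690)) = 1810064 + (1 - 1428300 - 4140*I*sqrt(690))/(476100 + 1380*I*sqrt(690)) = 1810064 + (-1428299 - 4140*I*sqrt(690))/(476100 + 1380*I*sqrt(690))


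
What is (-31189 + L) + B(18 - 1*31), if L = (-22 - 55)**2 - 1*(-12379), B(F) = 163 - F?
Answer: -12705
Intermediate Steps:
L = 18308 (L = (-77)**2 + 12379 = 5929 + 12379 = 18308)
(-31189 + L) + B(18 - 1*31) = (-31189 + 18308) + (163 - (18 - 1*31)) = -12881 + (163 - (18 - 31)) = -12881 + (163 - 1*(-13)) = -12881 + (163 + 13) = -12881 + 176 = -12705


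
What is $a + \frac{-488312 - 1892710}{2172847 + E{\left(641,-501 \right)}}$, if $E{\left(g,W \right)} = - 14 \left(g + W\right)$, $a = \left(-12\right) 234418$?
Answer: $- \frac{2035580748738}{723629} \approx -2.813 \cdot 10^{6}$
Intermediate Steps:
$a = -2813016$
$E{\left(g,W \right)} = - 14 W - 14 g$ ($E{\left(g,W \right)} = - 14 \left(W + g\right) = - 14 W - 14 g$)
$a + \frac{-488312 - 1892710}{2172847 + E{\left(641,-501 \right)}} = -2813016 + \frac{-488312 - 1892710}{2172847 - 1960} = -2813016 - \frac{2381022}{2172847 + \left(7014 - 8974\right)} = -2813016 - \frac{2381022}{2172847 - 1960} = -2813016 - \frac{2381022}{2170887} = -2813016 - \frac{793674}{723629} = - \frac{2035580748738}{723629}$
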